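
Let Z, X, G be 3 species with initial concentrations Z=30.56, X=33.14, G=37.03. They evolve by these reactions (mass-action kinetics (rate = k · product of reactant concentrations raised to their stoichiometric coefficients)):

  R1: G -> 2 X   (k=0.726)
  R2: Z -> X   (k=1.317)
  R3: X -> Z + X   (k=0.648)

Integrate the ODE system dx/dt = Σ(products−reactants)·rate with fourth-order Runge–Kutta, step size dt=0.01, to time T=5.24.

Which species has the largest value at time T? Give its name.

RK4 with dt=0.01: 524 steps to T=5.24. Trajectory (selected grid times):
t=0.00: Z=30.56 X=33.14 G=37.03
t=0.58: Z=30.21 X=80.67 G=24.30
t=1.16: Z=41.70 X=124.35 G=15.95
t=1.75: Z=59.54 X=174.46 G=10.39
t=2.33: Z=82.29 X=235.42 G=6.82
t=2.91: Z=111.34 X=313.61 G=4.48
t=3.49: Z=148.76 X=415.41 G=2.94
t=4.08: Z=198.38 X=551.46 G=1.91
t=4.66: Z=262.37 X=727.65 G=1.26
t=5.24: Z=346.39 X=959.55 G=0.82
At T=5.24: Z=346.39 X=959.55 G=0.82; the largest is X.

Dominant species at T: X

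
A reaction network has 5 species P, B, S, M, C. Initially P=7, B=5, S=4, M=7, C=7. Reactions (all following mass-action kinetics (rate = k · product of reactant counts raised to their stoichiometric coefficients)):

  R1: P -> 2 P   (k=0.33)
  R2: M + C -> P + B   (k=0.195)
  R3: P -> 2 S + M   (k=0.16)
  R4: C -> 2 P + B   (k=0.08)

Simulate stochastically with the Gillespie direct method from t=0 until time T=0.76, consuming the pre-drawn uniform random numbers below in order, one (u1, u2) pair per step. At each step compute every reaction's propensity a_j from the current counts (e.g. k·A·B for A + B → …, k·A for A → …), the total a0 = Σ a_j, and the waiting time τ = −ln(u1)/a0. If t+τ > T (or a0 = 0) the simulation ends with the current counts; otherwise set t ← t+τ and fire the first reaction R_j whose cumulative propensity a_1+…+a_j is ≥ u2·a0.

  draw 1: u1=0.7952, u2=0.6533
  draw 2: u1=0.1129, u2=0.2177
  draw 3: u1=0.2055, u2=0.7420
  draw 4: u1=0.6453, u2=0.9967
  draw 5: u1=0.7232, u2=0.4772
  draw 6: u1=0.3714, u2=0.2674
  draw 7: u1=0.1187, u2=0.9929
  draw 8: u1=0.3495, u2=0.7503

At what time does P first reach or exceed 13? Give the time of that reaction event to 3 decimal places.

Threshold first reached at t = 0.416

t=0.000: P=7 B=5 S=4 M=7 C=7
Draw 1: a1=2.310, a2=9.555, a3=1.120, a4=0.560, a0=13.545; τ=−ln(0.7952)/13.545=0.017 → t=0.017; u2·a0=0.6533·13.545=8.849; a1=2.310 < 8.849 ≤ a1+a2=11.865 → R2 fires; P=8 B=6 S=4 M=6 C=6
Draw 2: a1=2.640, a2=7.020, a3=1.280, a4=0.480, a0=11.420; τ=−ln(0.1129)/11.420=0.191 → t=0.208; u2·a0=0.2177·11.420=2.486 ≤ a1=2.640 → R1 fires; P=9 B=6 S=4 M=6 C=6
Draw 3: a1=2.970, a2=7.020, a3=1.440, a4=0.480, a0=11.910; τ=−ln(0.2055)/11.910=0.133 → t=0.341; u2·a0=0.7420·11.910=8.837; a1=2.970 < 8.837 ≤ a1+a2=9.990 → R2 fires; P=10 B=7 S=4 M=5 C=5
Draw 4: a1=3.300, a2=4.875, a3=1.600, a4=0.400, a0=10.175; τ=−ln(0.6453)/10.175=0.043 → t=0.384; u2·a0=0.9967·10.175=10.141; a1+…+a3=9.775 < 10.141 ≤ a1+…+a4=10.175 → R4 fires; P=12 B=8 S=4 M=5 C=4
Draw 5: a1=3.960, a2=3.900, a3=1.920, a4=0.320, a0=10.100; τ=−ln(0.7232)/10.100=0.032 → t=0.416; u2·a0=0.4772·10.100=4.820; a1=3.960 < 4.820 ≤ a1+a2=7.860 → R2 fires; P=13 B=9 S=4 M=4 C=3
Draw 6: a1=4.290, a2=2.340, a3=2.080, a4=0.240, a0=8.950; τ=−ln(0.3714)/8.950=0.111 → t=0.527; u2·a0=0.2674·8.950=2.393 ≤ a1=4.290 → R1 fires; P=14 B=9 S=4 M=4 C=3
Draw 7: a1=4.620, a2=2.340, a3=2.240, a4=0.240, a0=9.440; τ=−ln(0.1187)/9.440=0.226 → t=0.752; u2·a0=0.9929·9.440=9.373; a1+…+a3=9.200 < 9.373 ≤ a1+…+a4=9.440 → R4 fires; P=16 B=10 S=4 M=4 C=2
Draw 8: a1=5.280, a2=1.560, a3=2.560, a4=0.160, a0=9.560; τ=−ln(0.3495)/9.560=0.110 → t=0.862 > T=0.76: stop.
P first becomes ≥ 13 when it reaches 13 at the event at t=0.416.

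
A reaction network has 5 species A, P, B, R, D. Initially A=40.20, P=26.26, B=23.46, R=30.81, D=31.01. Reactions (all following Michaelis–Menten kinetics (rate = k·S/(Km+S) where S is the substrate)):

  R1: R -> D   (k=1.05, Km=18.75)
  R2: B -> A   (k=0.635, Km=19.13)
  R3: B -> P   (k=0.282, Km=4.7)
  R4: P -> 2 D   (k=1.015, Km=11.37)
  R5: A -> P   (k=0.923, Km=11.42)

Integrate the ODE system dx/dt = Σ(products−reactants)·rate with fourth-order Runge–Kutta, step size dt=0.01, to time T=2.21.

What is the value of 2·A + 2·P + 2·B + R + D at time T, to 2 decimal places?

Check how each reaction changes W = 2·A + 2·P + 2·B + R + D (weight of products minus weight of reactants):
R1: R -> D: (1·1) − (1·1) = 1 − 1 = 0
R2: B -> A: (2·1) − (2·1) = 2 − 2 = 0
R3: B -> P: (2·1) − (2·1) = 2 − 2 = 0
R4: P -> 2 D: (1·2) − (2·1) = 2 − 2 = 0
R5: A -> P: (2·1) − (2·1) = 2 − 2 = 0
Every reaction leaves W unchanged, so W is conserved and no simulation is needed: W(T) = W(0) = 2·40.20 + 2·26.26 + 2·23.46 + 30.81 + 31.01 = 241.66

Value at T = 241.66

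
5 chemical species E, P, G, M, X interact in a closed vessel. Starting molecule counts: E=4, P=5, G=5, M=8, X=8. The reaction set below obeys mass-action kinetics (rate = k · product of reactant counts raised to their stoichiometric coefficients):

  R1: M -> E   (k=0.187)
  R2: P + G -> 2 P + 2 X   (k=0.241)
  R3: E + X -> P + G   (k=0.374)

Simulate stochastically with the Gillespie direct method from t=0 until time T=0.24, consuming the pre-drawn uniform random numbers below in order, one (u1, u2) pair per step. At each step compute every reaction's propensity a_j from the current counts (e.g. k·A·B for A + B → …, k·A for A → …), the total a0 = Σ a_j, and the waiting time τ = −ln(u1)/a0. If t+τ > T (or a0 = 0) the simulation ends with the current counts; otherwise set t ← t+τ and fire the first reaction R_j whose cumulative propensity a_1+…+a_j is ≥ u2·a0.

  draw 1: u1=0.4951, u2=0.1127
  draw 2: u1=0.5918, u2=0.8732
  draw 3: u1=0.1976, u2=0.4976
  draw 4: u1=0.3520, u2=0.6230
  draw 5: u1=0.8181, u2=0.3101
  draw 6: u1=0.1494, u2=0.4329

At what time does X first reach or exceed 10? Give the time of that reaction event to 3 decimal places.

t=0.000: E=4 P=5 G=5 M=8 X=8
Draw 1: a1=1.496, a2=6.025, a3=11.968, a0=19.489; τ=−ln(0.4951)/19.489=0.036 → t=0.036; u2·a0=0.1127·19.489=2.196; a1=1.496 < 2.196 ≤ a1+a2=7.521 → R2 fires; E=4 P=6 G=4 M=8 X=10
Draw 2: a1=1.496, a2=5.784, a3=14.960, a0=22.240; τ=−ln(0.5918)/22.240=0.024 → t=0.060; u2·a0=0.8732·22.240=19.420; a1+a2=7.280 < 19.420 ≤ a1+…+a3=22.240 → R3 fires; E=3 P=7 G=5 M=8 X=9
Draw 3: a1=1.496, a2=8.435, a3=10.098, a0=20.029; τ=−ln(0.1976)/20.029=0.081 → t=0.141; u2·a0=0.4976·20.029=9.966; a1+a2=9.931 < 9.966 ≤ a1+…+a3=20.029 → R3 fires; E=2 P=8 G=6 M=8 X=8
Draw 4: a1=1.496, a2=11.568, a3=5.984, a0=19.048; τ=−ln(0.3520)/19.048=0.055 → t=0.195; u2·a0=0.6230·19.048=11.867; a1=1.496 < 11.867 ≤ a1+a2=13.064 → R2 fires; E=2 P=9 G=5 M=8 X=10
Draw 5: a1=1.496, a2=10.845, a3=7.480, a0=19.821; τ=−ln(0.8181)/19.821=0.010 → t=0.206; u2·a0=0.3101·19.821=6.146; a1=1.496 < 6.146 ≤ a1+a2=12.341 → R2 fires; E=2 P=10 G=4 M=8 X=12
Draw 6: a1=1.496, a2=9.640, a3=8.976, a0=20.112; τ=−ln(0.1494)/20.112=0.095 → t=0.300 > T=0.24: stop.
X first becomes ≥ 10 when it reaches 10 at the event at t=0.036.

Threshold first reached at t = 0.036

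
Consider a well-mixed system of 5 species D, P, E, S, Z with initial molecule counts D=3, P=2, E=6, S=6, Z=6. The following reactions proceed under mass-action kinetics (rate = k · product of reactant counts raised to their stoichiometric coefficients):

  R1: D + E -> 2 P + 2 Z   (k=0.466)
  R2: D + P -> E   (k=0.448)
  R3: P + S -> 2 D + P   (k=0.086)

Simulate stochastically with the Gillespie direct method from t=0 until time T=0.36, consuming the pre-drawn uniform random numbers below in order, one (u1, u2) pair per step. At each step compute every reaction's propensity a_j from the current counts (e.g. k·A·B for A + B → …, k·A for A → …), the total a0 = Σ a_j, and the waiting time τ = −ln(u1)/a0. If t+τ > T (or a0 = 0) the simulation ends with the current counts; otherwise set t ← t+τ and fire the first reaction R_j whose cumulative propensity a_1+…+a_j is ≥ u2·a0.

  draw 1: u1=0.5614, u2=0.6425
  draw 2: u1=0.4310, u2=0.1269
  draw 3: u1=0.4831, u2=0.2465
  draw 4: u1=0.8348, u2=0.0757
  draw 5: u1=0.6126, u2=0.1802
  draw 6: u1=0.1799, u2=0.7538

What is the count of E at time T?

t=0.000: D=3 P=2 E=6 S=6 Z=6
Draw 1: a1=8.388, a2=2.688, a3=1.032, a0=12.108; τ=−ln(0.5614)/12.108=0.048 → t=0.048; u2·a0=0.6425·12.108=7.779 ≤ a1=8.388 → R1 fires; D=2 P=4 E=5 S=6 Z=8
Draw 2: a1=4.660, a2=3.584, a3=2.064, a0=10.308; τ=−ln(0.4310)/10.308=0.082 → t=0.129; u2·a0=0.1269·10.308=1.308 ≤ a1=4.660 → R1 fires; D=1 P=6 E=4 S=6 Z=10
Draw 3: a1=1.864, a2=2.688, a3=3.096, a0=7.648; τ=−ln(0.4831)/7.648=0.095 → t=0.224; u2·a0=0.2465·7.648=1.885; a1=1.864 < 1.885 ≤ a1+a2=4.552 → R2 fires; D=0 P=5 E=5 S=6 Z=10
Draw 4: a1=0.000, a2=0.000, a3=2.580, a0=2.580; τ=−ln(0.8348)/2.580=0.070 → t=0.294; u2·a0=0.0757·2.580=0.195; a1+a2=0.000 < 0.195 ≤ a1+…+a3=2.580 → R3 fires; D=2 P=5 E=5 S=5 Z=10
Draw 5: a1=4.660, a2=4.480, a3=2.150, a0=11.290; τ=−ln(0.6126)/11.290=0.043 → t=0.338; u2·a0=0.1802·11.290=2.034 ≤ a1=4.660 → R1 fires; D=1 P=7 E=4 S=5 Z=12
Draw 6: a1=1.864, a2=3.136, a3=3.010, a0=8.010; τ=−ln(0.1799)/8.010=0.214 → t=0.552 > T=0.36: stop.
Read off E at T=0.36: 4

E at T = 4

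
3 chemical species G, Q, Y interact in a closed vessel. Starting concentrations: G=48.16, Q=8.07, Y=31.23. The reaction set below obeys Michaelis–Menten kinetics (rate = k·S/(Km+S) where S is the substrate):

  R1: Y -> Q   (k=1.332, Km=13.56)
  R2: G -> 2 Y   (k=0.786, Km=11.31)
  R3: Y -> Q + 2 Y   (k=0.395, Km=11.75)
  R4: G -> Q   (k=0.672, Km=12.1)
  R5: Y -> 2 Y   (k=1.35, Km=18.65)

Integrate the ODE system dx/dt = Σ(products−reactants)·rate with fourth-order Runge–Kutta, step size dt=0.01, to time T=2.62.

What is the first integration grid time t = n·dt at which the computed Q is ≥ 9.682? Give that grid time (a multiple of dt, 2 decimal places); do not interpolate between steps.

Threshold first reached at t = 0.92

RK4 with dt=0.01: 262 steps to T=2.62. Trajectory (selected grid times):
t=0.00: G=48.16 Q=8.07 Y=31.23
t=0.29: G=47.82 Q=8.58 Y=31.66
t=0.58: G=47.48 Q=9.09 Y=32.09
t=0.87: G=47.14 Q=9.60 Y=32.51
t=0.91: G=47.09 Q=9.67 Y=32.57
t=0.92: G=47.08 Q=9.69 Y=32.59
t=1.16: G=46.80 Q=10.11 Y=32.94
t=1.46: G=46.45 Q=10.64 Y=33.38
t=1.75: G=46.11 Q=11.16 Y=33.81
t=2.04: G=45.78 Q=11.67 Y=34.24
t=2.33: G=45.44 Q=12.19 Y=34.67
t=2.62: G=45.10 Q=12.71 Y=35.10
Q(0.91)=9.671 < 9.682 but Q(0.92)=9.689 ≥ 9.682, so the first grid time is t=0.92.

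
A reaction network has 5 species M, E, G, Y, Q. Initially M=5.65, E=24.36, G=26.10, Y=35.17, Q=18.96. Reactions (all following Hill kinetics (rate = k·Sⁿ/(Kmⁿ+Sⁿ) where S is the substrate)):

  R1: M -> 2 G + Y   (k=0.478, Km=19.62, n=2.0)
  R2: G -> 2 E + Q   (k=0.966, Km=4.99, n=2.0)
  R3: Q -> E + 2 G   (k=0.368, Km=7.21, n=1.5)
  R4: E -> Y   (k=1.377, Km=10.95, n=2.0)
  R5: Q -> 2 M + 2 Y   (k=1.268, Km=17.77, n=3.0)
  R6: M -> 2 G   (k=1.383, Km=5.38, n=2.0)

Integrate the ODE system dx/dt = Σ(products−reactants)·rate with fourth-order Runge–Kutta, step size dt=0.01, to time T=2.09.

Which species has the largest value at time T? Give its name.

Dominant species at T: Y

RK4 with dt=0.01: 209 steps to T=2.09. Trajectory (selected grid times):
t=0.00: M=5.65 E=24.36 G=26.10 Y=35.17 Q=18.96
t=0.23: M=5.79 E=24.59 G=26.38 Y=35.76 Q=18.95
t=0.46: M=5.93 E=24.83 G=26.66 Y=36.36 Q=18.93
t=0.70: M=6.07 E=25.07 G=26.97 Y=36.98 Q=18.92
t=0.93: M=6.20 E=25.30 G=27.27 Y=37.57 Q=18.91
t=1.16: M=6.32 E=25.53 G=27.58 Y=38.17 Q=18.89
t=1.39: M=6.45 E=25.76 G=27.89 Y=38.76 Q=18.88
t=1.63: M=6.57 E=26.00 G=28.23 Y=39.39 Q=18.87
t=1.86: M=6.68 E=26.23 G=28.56 Y=39.98 Q=18.86
t=2.09: M=6.79 E=26.46 G=28.89 Y=40.58 Q=18.84
At T=2.09: M=6.79 E=26.46 G=28.89 Y=40.58 Q=18.84; the largest is Y.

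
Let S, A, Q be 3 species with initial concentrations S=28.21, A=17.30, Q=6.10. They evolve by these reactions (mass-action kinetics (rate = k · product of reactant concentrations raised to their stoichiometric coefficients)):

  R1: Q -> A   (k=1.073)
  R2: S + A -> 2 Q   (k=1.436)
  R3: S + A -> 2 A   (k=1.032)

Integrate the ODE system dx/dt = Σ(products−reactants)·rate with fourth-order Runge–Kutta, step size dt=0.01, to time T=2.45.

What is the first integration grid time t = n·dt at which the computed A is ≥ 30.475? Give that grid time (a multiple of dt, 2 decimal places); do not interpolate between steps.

RK4 with dt=0.01: 245 steps to T=2.45. Trajectory (selected grid times):
t=0.00: S=28.21 A=17.30 Q=6.10
t=0.27: S=0.00 A=21.77 Q=29.84
t=0.54: S=0.00 A=29.27 Q=22.34
t=0.59: S=0.00 A=30.44 Q=21.17
t=0.60: S=0.00 A=30.67 Q=20.94
t=0.82: S=0.00 A=35.07 Q=16.54
t=1.09: S=0.00 A=39.23 Q=12.38
t=1.36: S=0.00 A=42.34 Q=9.27
t=1.63: S=0.00 A=44.67 Q=6.94
t=1.91: S=0.00 A=46.47 Q=5.14
t=2.18: S=0.00 A=47.77 Q=3.84
t=2.45: S=0.00 A=48.73 Q=2.88
A(0.59)=30.440 < 30.475 but A(0.60)=30.666 ≥ 30.475, so the first grid time is t=0.60.

Threshold first reached at t = 0.60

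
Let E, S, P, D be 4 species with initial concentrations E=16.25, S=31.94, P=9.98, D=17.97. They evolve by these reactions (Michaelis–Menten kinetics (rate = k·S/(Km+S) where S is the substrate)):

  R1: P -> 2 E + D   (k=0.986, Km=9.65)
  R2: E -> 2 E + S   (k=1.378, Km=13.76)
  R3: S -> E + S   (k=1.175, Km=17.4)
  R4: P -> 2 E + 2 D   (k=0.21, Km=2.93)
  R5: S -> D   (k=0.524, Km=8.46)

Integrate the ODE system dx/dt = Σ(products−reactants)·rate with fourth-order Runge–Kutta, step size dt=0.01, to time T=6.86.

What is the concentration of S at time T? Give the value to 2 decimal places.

S at T = 35.19

RK4 with dt=0.01: 686 steps to T=6.86. Trajectory (selected grid times):
t=0.00: E=16.25 S=31.94 P=9.98 D=17.97
t=0.76: E=18.41 S=32.21 P=9.48 D=18.91
t=1.52: E=20.58 S=32.51 P=8.99 D=19.83
t=2.29: E=22.78 S=32.84 P=8.51 D=20.75
t=3.05: E=24.96 S=33.18 P=8.05 D=21.65
t=3.81: E=27.14 S=33.55 P=7.60 D=22.54
t=4.57: E=29.31 S=33.94 P=7.16 D=23.41
t=5.34: E=31.50 S=34.34 P=6.73 D=24.28
t=6.10: E=33.65 S=34.76 P=6.31 D=25.12
t=6.86: E=35.80 S=35.19 P=5.92 D=25.95
Read off S at T=6.86: 35.19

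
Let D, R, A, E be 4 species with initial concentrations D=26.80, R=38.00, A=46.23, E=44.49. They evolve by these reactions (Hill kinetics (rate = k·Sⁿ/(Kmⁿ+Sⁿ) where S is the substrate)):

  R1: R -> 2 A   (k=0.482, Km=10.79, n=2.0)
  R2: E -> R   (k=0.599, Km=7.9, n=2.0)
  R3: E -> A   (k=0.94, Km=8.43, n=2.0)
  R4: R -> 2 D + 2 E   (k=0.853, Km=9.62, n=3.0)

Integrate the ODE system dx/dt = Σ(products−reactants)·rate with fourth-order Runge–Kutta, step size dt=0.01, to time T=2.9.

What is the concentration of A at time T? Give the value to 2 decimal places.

A at T = 51.44

RK4 with dt=0.01: 290 steps to T=2.9. Trajectory (selected grid times):
t=0.00: D=26.80 R=38.00 A=46.23 E=44.49
t=0.32: D=27.34 R=37.77 A=46.81 E=44.55
t=0.64: D=27.87 R=37.55 A=47.38 E=44.61
t=0.97: D=28.43 R=37.32 A=47.97 E=44.67
t=1.29: D=28.96 R=37.09 A=48.55 E=44.73
t=1.61: D=29.50 R=36.87 A=49.12 E=44.79
t=1.93: D=30.04 R=36.64 A=49.70 E=44.85
t=2.26: D=30.59 R=36.41 A=50.29 E=44.92
t=2.58: D=31.13 R=36.19 A=50.87 E=44.98
t=2.90: D=31.66 R=35.97 A=51.44 E=45.03
Read off A at T=2.9: 51.44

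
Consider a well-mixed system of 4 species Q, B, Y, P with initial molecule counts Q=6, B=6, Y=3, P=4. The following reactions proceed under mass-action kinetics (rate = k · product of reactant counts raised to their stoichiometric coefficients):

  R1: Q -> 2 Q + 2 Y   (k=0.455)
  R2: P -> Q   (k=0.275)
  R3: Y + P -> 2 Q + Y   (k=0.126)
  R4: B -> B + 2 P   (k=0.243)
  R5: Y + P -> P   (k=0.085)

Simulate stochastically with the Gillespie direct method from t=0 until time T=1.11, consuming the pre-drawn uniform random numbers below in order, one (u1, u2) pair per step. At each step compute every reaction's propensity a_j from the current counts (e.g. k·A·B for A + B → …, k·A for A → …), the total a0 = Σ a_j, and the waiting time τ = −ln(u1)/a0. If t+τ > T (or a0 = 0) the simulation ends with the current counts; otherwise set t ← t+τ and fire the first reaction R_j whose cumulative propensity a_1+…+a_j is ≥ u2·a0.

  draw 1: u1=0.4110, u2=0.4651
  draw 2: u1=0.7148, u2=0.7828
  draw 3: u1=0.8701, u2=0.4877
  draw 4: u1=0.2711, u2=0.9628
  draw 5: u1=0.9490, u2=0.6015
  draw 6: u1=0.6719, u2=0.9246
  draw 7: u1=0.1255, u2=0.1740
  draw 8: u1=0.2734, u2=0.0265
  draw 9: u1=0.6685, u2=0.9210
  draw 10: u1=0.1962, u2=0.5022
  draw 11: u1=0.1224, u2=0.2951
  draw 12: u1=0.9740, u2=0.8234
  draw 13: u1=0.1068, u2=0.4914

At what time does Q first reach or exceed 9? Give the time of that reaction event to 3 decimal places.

t=0.000: Q=6 B=6 Y=3 P=4
Draw 1: a1=2.730, a2=1.100, a3=1.512, a4=1.458, a5=1.020, a0=7.820; τ=−ln(0.4110)/7.820=0.114 → t=0.114; u2·a0=0.4651·7.820=3.637; a1=2.730 < 3.637 ≤ a1+a2=3.830 → R2 fires; Q=7 B=6 Y=3 P=3
Draw 2: a1=3.185, a2=0.825, a3=1.134, a4=1.458, a5=0.765, a0=7.367; τ=−ln(0.7148)/7.367=0.046 → t=0.159; u2·a0=0.7828·7.367=5.767; a1+…+a3=5.144 < 5.767 ≤ a1+…+a4=6.602 → R4 fires; Q=7 B=6 Y=3 P=5
Draw 3: a1=3.185, a2=1.375, a3=1.890, a4=1.458, a5=1.275, a0=9.183; τ=−ln(0.8701)/9.183=0.015 → t=0.174; u2·a0=0.4877·9.183=4.479; a1=3.185 < 4.479 ≤ a1+a2=4.560 → R2 fires; Q=8 B=6 Y=3 P=4
Draw 4: a1=3.640, a2=1.100, a3=1.512, a4=1.458, a5=1.020, a0=8.730; τ=−ln(0.2711)/8.730=0.150 → t=0.324; u2·a0=0.9628·8.730=8.405; a1+…+a4=7.710 < 8.405 ≤ a1+…+a5=8.730 → R5 fires; Q=8 B=6 Y=2 P=4
Draw 5: a1=3.640, a2=1.100, a3=1.008, a4=1.458, a5=0.680, a0=7.886; τ=−ln(0.9490)/7.886=0.007 → t=0.331; u2·a0=0.6015·7.886=4.743; a1+a2=4.740 < 4.743 ≤ a1+…+a3=5.748 → R3 fires; Q=10 B=6 Y=2 P=3
Draw 6: a1=4.550, a2=0.825, a3=0.756, a4=1.458, a5=0.510, a0=8.099; τ=−ln(0.6719)/8.099=0.049 → t=0.380; u2·a0=0.9246·8.099=7.488; a1+…+a3=6.131 < 7.488 ≤ a1+…+a4=7.589 → R4 fires; Q=10 B=6 Y=2 P=5
Draw 7: a1=4.550, a2=1.375, a3=1.260, a4=1.458, a5=0.850, a0=9.493; τ=−ln(0.1255)/9.493=0.219 → t=0.598; u2·a0=0.1740·9.493=1.652 ≤ a1=4.550 → R1 fires; Q=11 B=6 Y=4 P=5
Draw 8: a1=5.005, a2=1.375, a3=2.520, a4=1.458, a5=1.700, a0=12.058; τ=−ln(0.2734)/12.058=0.108 → t=0.706; u2·a0=0.0265·12.058=0.320 ≤ a1=5.005 → R1 fires; Q=12 B=6 Y=6 P=5
Draw 9: a1=5.460, a2=1.375, a3=3.780, a4=1.458, a5=2.550, a0=14.623; τ=−ln(0.6685)/14.623=0.028 → t=0.733; u2·a0=0.9210·14.623=13.468; a1+…+a4=12.073 < 13.468 ≤ a1+…+a5=14.623 → R5 fires; Q=12 B=6 Y=5 P=5
Draw 10: a1=5.460, a2=1.375, a3=3.150, a4=1.458, a5=2.125, a0=13.568; τ=−ln(0.1962)/13.568=0.120 → t=0.853; u2·a0=0.5022·13.568=6.814; a1=5.460 < 6.814 ≤ a1+a2=6.835 → R2 fires; Q=13 B=6 Y=5 P=4
Draw 11: a1=5.915, a2=1.100, a3=2.520, a4=1.458, a5=1.700, a0=12.693; τ=−ln(0.1224)/12.693=0.165 → t=1.019; u2·a0=0.2951·12.693=3.746 ≤ a1=5.915 → R1 fires; Q=14 B=6 Y=7 P=4
Draw 12: a1=6.370, a2=1.100, a3=3.528, a4=1.458, a5=2.380, a0=14.836; τ=−ln(0.9740)/14.836=0.002 → t=1.021; u2·a0=0.8234·14.836=12.216; a1+…+a3=10.998 < 12.216 ≤ a1+…+a4=12.456 → R4 fires; Q=14 B=6 Y=7 P=6
Draw 13: a1=6.370, a2=1.650, a3=5.292, a4=1.458, a5=3.570, a0=18.340; τ=−ln(0.1068)/18.340=0.122 → t=1.143 > T=1.11: stop.
Q first becomes ≥ 9 when it reaches 10 at the event at t=0.331.

Threshold first reached at t = 0.331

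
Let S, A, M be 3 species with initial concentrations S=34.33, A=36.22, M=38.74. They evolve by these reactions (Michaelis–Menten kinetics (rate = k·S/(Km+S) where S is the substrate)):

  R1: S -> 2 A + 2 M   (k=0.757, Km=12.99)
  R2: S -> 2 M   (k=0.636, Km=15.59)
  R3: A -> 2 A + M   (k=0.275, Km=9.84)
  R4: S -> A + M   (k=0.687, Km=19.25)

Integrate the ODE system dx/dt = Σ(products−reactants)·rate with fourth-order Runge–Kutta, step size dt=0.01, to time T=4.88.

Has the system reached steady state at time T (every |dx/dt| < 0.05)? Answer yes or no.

RK4 with dt=0.01: 488 steps to T=4.88. Trajectory (selected grid times):
t=0.00: S=34.33 A=36.22 M=38.74
t=0.54: S=33.56 A=37.17 M=40.16
t=1.08: S=32.80 A=38.11 M=41.56
t=1.63: S=32.03 A=39.06 M=42.99
t=2.17: S=31.28 A=39.99 M=44.38
t=2.71: S=30.53 A=40.91 M=45.76
t=3.25: S=29.80 A=41.83 M=47.13
t=3.80: S=29.05 A=42.76 M=48.51
t=4.34: S=28.32 A=43.66 M=49.86
t=4.88: S=27.60 A=44.56 M=51.21
Rates at T: R1=0.5148, R2=0.4065, R3=0.2253, R4=0.4047
dx/dt at T (Σ net stoichiometry × rate): S=-1.3260, A=+1.6595, M=+2.4724
Largest |dx/dt| is |+2.4724| (M) ≥ 0.05 → not steady.

Steady state at T: no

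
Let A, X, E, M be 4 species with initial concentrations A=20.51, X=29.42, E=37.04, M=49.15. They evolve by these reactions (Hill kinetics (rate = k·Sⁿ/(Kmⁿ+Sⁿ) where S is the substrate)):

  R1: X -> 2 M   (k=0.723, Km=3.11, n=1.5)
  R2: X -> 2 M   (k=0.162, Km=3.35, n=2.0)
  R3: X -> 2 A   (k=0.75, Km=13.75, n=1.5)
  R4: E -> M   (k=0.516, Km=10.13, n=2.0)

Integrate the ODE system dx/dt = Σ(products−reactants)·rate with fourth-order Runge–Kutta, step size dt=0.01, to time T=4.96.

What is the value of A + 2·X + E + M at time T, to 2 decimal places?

Value at T = 165.54

Check how each reaction changes W = A + 2·X + E + M (weight of products minus weight of reactants):
R1: X -> 2 M: (1·2) − (2·1) = 2 − 2 = 0
R2: X -> 2 M: (1·2) − (2·1) = 2 − 2 = 0
R3: X -> 2 A: (1·2) − (2·1) = 2 − 2 = 0
R4: E -> M: (1·1) − (1·1) = 1 − 1 = 0
Every reaction leaves W unchanged, so W is conserved and no simulation is needed: W(T) = W(0) = 20.51 + 2·29.42 + 37.04 + 49.15 = 165.54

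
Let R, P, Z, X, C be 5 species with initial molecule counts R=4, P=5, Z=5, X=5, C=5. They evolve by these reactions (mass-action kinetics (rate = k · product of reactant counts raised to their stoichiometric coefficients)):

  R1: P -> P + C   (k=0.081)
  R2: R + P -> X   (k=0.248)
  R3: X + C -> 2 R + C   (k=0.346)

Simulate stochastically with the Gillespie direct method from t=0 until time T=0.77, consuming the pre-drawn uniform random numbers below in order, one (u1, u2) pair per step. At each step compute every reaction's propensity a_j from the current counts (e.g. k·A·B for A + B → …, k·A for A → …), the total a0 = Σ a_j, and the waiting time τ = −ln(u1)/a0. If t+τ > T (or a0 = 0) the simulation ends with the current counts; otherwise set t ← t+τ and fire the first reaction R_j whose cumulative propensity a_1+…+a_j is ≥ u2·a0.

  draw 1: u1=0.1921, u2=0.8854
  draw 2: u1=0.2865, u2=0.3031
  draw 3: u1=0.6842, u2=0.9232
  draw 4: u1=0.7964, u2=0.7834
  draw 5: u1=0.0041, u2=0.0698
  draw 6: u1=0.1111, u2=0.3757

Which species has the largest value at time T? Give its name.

t=0.000: R=4 P=5 Z=5 X=5 C=5
Draw 1: a1=0.405, a2=4.960, a3=8.650, a0=14.015; τ=−ln(0.1921)/14.015=0.118 → t=0.118; u2·a0=0.8854·14.015=12.409; a1+a2=5.365 < 12.409 ≤ a1+…+a3=14.015 → R3 fires; R=6 P=5 Z=5 X=4 C=5
Draw 2: a1=0.405, a2=7.440, a3=6.920, a0=14.765; τ=−ln(0.2865)/14.765=0.085 → t=0.202; u2·a0=0.3031·14.765=4.475; a1=0.405 < 4.475 ≤ a1+a2=7.845 → R2 fires; R=5 P=4 Z=5 X=5 C=5
Draw 3: a1=0.324, a2=4.960, a3=8.650, a0=13.934; τ=−ln(0.6842)/13.934=0.027 → t=0.230; u2·a0=0.9232·13.934=12.864; a1+a2=5.284 < 12.864 ≤ a1+…+a3=13.934 → R3 fires; R=7 P=4 Z=5 X=4 C=5
Draw 4: a1=0.324, a2=6.944, a3=6.920, a0=14.188; τ=−ln(0.7964)/14.188=0.016 → t=0.246; u2·a0=0.7834·14.188=11.115; a1+a2=7.268 < 11.115 ≤ a1+…+a3=14.188 → R3 fires; R=9 P=4 Z=5 X=3 C=5
Draw 5: a1=0.324, a2=8.928, a3=5.190, a0=14.442; τ=−ln(0.0041)/14.442=0.381 → t=0.626; u2·a0=0.0698·14.442=1.008; a1=0.324 < 1.008 ≤ a1+a2=9.252 → R2 fires; R=8 P=3 Z=5 X=4 C=5
Draw 6: a1=0.243, a2=5.952, a3=6.920, a0=13.115; τ=−ln(0.1111)/13.115=0.168 → t=0.794 > T=0.77: stop.
At T=0.77: R=8 P=3 Z=5 X=4 C=5; the largest is R.

Dominant species at T: R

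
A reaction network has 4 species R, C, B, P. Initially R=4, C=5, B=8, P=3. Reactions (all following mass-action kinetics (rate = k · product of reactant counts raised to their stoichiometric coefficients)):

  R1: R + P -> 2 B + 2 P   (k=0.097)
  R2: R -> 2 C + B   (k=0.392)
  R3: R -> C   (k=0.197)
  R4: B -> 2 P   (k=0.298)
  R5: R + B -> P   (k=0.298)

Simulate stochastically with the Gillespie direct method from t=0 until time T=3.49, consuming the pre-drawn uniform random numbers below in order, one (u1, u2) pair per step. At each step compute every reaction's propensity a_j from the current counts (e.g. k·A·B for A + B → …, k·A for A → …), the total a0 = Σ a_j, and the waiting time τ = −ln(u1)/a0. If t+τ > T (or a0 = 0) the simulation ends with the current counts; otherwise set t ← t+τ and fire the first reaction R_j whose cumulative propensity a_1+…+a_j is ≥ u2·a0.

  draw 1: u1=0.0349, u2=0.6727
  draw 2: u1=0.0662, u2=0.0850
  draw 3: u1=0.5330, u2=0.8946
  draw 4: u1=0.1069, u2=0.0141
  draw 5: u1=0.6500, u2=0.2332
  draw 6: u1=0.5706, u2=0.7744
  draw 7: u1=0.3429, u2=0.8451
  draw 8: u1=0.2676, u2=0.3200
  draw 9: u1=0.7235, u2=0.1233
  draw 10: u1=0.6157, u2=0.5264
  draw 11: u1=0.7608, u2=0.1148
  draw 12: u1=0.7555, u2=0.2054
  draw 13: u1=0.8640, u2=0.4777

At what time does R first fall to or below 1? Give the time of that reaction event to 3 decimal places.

Threshold first reached at t = 0.520

t=0.000: R=4 C=5 B=8 P=3
Draw 1: a1=1.164, a2=1.568, a3=0.788, a4=2.384, a5=9.536, a0=15.440; τ=−ln(0.0349)/15.440=0.217 → t=0.217; u2·a0=0.6727·15.440=10.386; a1+…+a4=5.904 < 10.386 ≤ a1+…+a5=15.440 → R5 fires; R=3 C=5 B=7 P=4
Draw 2: a1=1.164, a2=1.176, a3=0.591, a4=2.086, a5=6.258, a0=11.275; τ=−ln(0.0662)/11.275=0.241 → t=0.458; u2·a0=0.0850·11.275=0.958 ≤ a1=1.164 → R1 fires; R=2 C=5 B=9 P=5
Draw 3: a1=0.970, a2=0.784, a3=0.394, a4=2.682, a5=5.364, a0=10.194; τ=−ln(0.5330)/10.194=0.062 → t=0.520; u2·a0=0.8946·10.194=9.120; a1+…+a4=4.830 < 9.120 ≤ a1+…+a5=10.194 → R5 fires; R=1 C=5 B=8 P=6
Draw 4: a1=0.582, a2=0.392, a3=0.197, a4=2.384, a5=2.384, a0=5.939; τ=−ln(0.1069)/5.939=0.376 → t=0.896; u2·a0=0.0141·5.939=0.084 ≤ a1=0.582 → R1 fires; R=0 C=5 B=10 P=7
Draw 5: a1=0.000, a2=0.000, a3=0.000, a4=2.980, a5=0.000, a0=2.980; τ=−ln(0.6500)/2.980=0.145 → t=1.041; u2·a0=0.2332·2.980=0.695; a1+…+a3=0.000 < 0.695 ≤ a1+…+a4=2.980 → R4 fires; R=0 C=5 B=9 P=9
Draw 6: a1=0.000, a2=0.000, a3=0.000, a4=2.682, a5=0.000, a0=2.682; τ=−ln(0.5706)/2.682=0.209 → t=1.250; u2·a0=0.7744·2.682=2.077; a1+…+a3=0.000 < 2.077 ≤ a1+…+a4=2.682 → R4 fires; R=0 C=5 B=8 P=11
Draw 7: a1=0.000, a2=0.000, a3=0.000, a4=2.384, a5=0.000, a0=2.384; τ=−ln(0.3429)/2.384=0.449 → t=1.699; u2·a0=0.8451·2.384=2.015; a1+…+a3=0.000 < 2.015 ≤ a1+…+a4=2.384 → R4 fires; R=0 C=5 B=7 P=13
Draw 8: a1=0.000, a2=0.000, a3=0.000, a4=2.086, a5=0.000, a0=2.086; τ=−ln(0.2676)/2.086=0.632 → t=2.331; u2·a0=0.3200·2.086=0.668; a1+…+a3=0.000 < 0.668 ≤ a1+…+a4=2.086 → R4 fires; R=0 C=5 B=6 P=15
Draw 9: a1=0.000, a2=0.000, a3=0.000, a4=1.788, a5=0.000, a0=1.788; τ=−ln(0.7235)/1.788=0.181 → t=2.512; u2·a0=0.1233·1.788=0.220; a1+…+a3=0.000 < 0.220 ≤ a1+…+a4=1.788 → R4 fires; R=0 C=5 B=5 P=17
Draw 10: a1=0.000, a2=0.000, a3=0.000, a4=1.490, a5=0.000, a0=1.490; τ=−ln(0.6157)/1.490=0.326 → t=2.837; u2·a0=0.5264·1.490=0.784; a1+…+a3=0.000 < 0.784 ≤ a1+…+a4=1.490 → R4 fires; R=0 C=5 B=4 P=19
Draw 11: a1=0.000, a2=0.000, a3=0.000, a4=1.192, a5=0.000, a0=1.192; τ=−ln(0.7608)/1.192=0.229 → t=3.067; u2·a0=0.1148·1.192=0.137; a1+…+a3=0.000 < 0.137 ≤ a1+…+a4=1.192 → R4 fires; R=0 C=5 B=3 P=21
Draw 12: a1=0.000, a2=0.000, a3=0.000, a4=0.894, a5=0.000, a0=0.894; τ=−ln(0.7555)/0.894=0.314 → t=3.380; u2·a0=0.2054·0.894=0.184; a1+…+a3=0.000 < 0.184 ≤ a1+…+a4=0.894 → R4 fires; R=0 C=5 B=2 P=23
Draw 13: a1=0.000, a2=0.000, a3=0.000, a4=0.596, a5=0.000, a0=0.596; τ=−ln(0.8640)/0.596=0.245 → t=3.626 > T=3.49: stop.
R first becomes ≤ 1 when it reaches 1 at the event at t=0.520.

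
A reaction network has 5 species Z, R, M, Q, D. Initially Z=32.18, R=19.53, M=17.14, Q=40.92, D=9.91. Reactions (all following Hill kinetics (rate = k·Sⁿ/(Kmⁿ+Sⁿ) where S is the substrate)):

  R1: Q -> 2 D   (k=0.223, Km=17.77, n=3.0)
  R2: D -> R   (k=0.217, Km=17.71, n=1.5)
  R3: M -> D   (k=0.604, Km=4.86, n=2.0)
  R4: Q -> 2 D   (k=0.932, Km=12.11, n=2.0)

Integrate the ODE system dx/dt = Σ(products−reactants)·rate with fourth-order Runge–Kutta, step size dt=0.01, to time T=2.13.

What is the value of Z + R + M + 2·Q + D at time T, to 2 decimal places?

Value at T = 160.60

Check how each reaction changes W = Z + R + M + 2·Q + D (weight of products minus weight of reactants):
R1: Q -> 2 D: (1·2) − (2·1) = 2 − 2 = 0
R2: D -> R: (1·1) − (1·1) = 1 − 1 = 0
R3: M -> D: (1·1) − (1·1) = 1 − 1 = 0
R4: Q -> 2 D: (1·2) − (2·1) = 2 − 2 = 0
Every reaction leaves W unchanged, so W is conserved and no simulation is needed: W(T) = W(0) = 32.18 + 19.53 + 17.14 + 2·40.92 + 9.91 = 160.60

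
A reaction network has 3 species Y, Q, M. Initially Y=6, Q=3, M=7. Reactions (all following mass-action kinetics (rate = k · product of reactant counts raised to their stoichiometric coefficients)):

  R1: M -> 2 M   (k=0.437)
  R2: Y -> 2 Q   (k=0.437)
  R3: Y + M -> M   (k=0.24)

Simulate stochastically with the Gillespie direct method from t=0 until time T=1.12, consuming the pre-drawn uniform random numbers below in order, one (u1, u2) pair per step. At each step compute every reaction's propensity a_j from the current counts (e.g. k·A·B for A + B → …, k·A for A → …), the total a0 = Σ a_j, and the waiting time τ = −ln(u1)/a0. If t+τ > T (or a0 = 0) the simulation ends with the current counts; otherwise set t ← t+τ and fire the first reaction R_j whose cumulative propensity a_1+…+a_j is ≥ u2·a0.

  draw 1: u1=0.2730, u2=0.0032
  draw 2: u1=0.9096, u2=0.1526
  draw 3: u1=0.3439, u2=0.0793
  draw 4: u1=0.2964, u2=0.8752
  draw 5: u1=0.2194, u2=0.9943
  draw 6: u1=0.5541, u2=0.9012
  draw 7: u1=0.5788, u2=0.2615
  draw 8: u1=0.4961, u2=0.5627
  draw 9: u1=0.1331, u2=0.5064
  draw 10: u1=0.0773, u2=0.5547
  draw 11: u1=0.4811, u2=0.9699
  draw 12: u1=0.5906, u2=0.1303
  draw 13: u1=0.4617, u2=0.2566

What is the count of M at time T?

t=0.000: Y=6 Q=3 M=7
Draw 1: a1=3.059, a2=2.622, a3=10.080, a0=15.761; τ=−ln(0.2730)/15.761=0.082 → t=0.082; u2·a0=0.0032·15.761=0.050 ≤ a1=3.059 → R1 fires; Y=6 Q=3 M=8
Draw 2: a1=3.496, a2=2.622, a3=11.520, a0=17.638; τ=−ln(0.9096)/17.638=0.005 → t=0.088; u2·a0=0.1526·17.638=2.692 ≤ a1=3.496 → R1 fires; Y=6 Q=3 M=9
Draw 3: a1=3.933, a2=2.622, a3=12.960, a0=19.515; τ=−ln(0.3439)/19.515=0.055 → t=0.142; u2·a0=0.0793·19.515=1.548 ≤ a1=3.933 → R1 fires; Y=6 Q=3 M=10
Draw 4: a1=4.370, a2=2.622, a3=14.400, a0=21.392; τ=−ln(0.2964)/21.392=0.057 → t=0.199; u2·a0=0.8752·21.392=18.722; a1+a2=6.992 < 18.722 ≤ a1+…+a3=21.392 → R3 fires; Y=5 Q=3 M=10
Draw 5: a1=4.370, a2=2.185, a3=12.000, a0=18.555; τ=−ln(0.2194)/18.555=0.082 → t=0.281; u2·a0=0.9943·18.555=18.449; a1+a2=6.555 < 18.449 ≤ a1+…+a3=18.555 → R3 fires; Y=4 Q=3 M=10
Draw 6: a1=4.370, a2=1.748, a3=9.600, a0=15.718; τ=−ln(0.5541)/15.718=0.038 → t=0.319; u2·a0=0.9012·15.718=14.165; a1+a2=6.118 < 14.165 ≤ a1+…+a3=15.718 → R3 fires; Y=3 Q=3 M=10
Draw 7: a1=4.370, a2=1.311, a3=7.200, a0=12.881; τ=−ln(0.5788)/12.881=0.042 → t=0.361; u2·a0=0.2615·12.881=3.368 ≤ a1=4.370 → R1 fires; Y=3 Q=3 M=11
Draw 8: a1=4.807, a2=1.311, a3=7.920, a0=14.038; τ=−ln(0.4961)/14.038=0.050 → t=0.411; u2·a0=0.5627·14.038=7.899; a1+a2=6.118 < 7.899 ≤ a1+…+a3=14.038 → R3 fires; Y=2 Q=3 M=11
Draw 9: a1=4.807, a2=0.874, a3=5.280, a0=10.961; τ=−ln(0.1331)/10.961=0.184 → t=0.595; u2·a0=0.5064·10.961=5.551; a1=4.807 < 5.551 ≤ a1+a2=5.681 → R2 fires; Y=1 Q=5 M=11
Draw 10: a1=4.807, a2=0.437, a3=2.640, a0=7.884; τ=−ln(0.0773)/7.884=0.325 → t=0.920; u2·a0=0.5547·7.884=4.373 ≤ a1=4.807 → R1 fires; Y=1 Q=5 M=12
Draw 11: a1=5.244, a2=0.437, a3=2.880, a0=8.561; τ=−ln(0.4811)/8.561=0.085 → t=1.005; u2·a0=0.9699·8.561=8.303; a1+a2=5.681 < 8.303 ≤ a1+…+a3=8.561 → R3 fires; Y=0 Q=5 M=12
Draw 12: a1=5.244, a2=0.000, a3=0.000, a0=5.244; τ=−ln(0.5906)/5.244=0.100 → t=1.106; u2·a0=0.1303·5.244=0.683 ≤ a1=5.244 → R1 fires; Y=0 Q=5 M=13
Draw 13: a1=5.681, a2=0.000, a3=0.000, a0=5.681; τ=−ln(0.4617)/5.681=0.136 → t=1.242 > T=1.12: stop.
Read off M at T=1.12: 13

M at T = 13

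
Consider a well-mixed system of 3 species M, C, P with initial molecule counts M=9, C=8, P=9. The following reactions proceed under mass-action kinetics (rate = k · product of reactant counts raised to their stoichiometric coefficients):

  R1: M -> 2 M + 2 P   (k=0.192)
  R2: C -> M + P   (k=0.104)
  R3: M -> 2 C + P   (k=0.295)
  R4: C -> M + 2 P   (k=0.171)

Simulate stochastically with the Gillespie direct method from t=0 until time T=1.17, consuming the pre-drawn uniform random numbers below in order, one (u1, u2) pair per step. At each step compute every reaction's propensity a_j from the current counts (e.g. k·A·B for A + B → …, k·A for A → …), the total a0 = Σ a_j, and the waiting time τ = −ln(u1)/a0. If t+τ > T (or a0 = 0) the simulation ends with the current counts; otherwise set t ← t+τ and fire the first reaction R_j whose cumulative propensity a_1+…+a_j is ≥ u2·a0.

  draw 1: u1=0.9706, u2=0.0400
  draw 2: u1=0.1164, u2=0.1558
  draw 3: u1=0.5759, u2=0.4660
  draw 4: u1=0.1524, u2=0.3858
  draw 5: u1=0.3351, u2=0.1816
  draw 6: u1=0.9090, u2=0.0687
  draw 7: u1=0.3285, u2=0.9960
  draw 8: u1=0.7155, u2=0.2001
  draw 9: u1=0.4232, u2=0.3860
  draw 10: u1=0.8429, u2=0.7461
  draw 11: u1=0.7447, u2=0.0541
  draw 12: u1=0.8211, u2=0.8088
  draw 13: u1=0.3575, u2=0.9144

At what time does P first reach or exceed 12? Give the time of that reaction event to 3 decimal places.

Threshold first reached at t = 0.309

t=0.000: M=9 C=8 P=9
Draw 1: a1=1.728, a2=0.832, a3=2.655, a4=1.368, a0=6.583; τ=−ln(0.9706)/6.583=0.005 → t=0.005; u2·a0=0.0400·6.583=0.263 ≤ a1=1.728 → R1 fires; M=10 C=8 P=11
Draw 2: a1=1.920, a2=0.832, a3=2.950, a4=1.368, a0=7.070; τ=−ln(0.1164)/7.070=0.304 → t=0.309; u2·a0=0.1558·7.070=1.102 ≤ a1=1.920 → R1 fires; M=11 C=8 P=13
Draw 3: a1=2.112, a2=0.832, a3=3.245, a4=1.368, a0=7.557; τ=−ln(0.5759)/7.557=0.073 → t=0.382; u2·a0=0.4660·7.557=3.522; a1+a2=2.944 < 3.522 ≤ a1+…+a3=6.189 → R3 fires; M=10 C=10 P=14
Draw 4: a1=1.920, a2=1.040, a3=2.950, a4=1.710, a0=7.620; τ=−ln(0.1524)/7.620=0.247 → t=0.629; u2·a0=0.3858·7.620=2.940; a1=1.920 < 2.940 ≤ a1+a2=2.960 → R2 fires; M=11 C=9 P=15
Draw 5: a1=2.112, a2=0.936, a3=3.245, a4=1.539, a0=7.832; τ=−ln(0.3351)/7.832=0.140 → t=0.768; u2·a0=0.1816·7.832=1.422 ≤ a1=2.112 → R1 fires; M=12 C=9 P=17
Draw 6: a1=2.304, a2=0.936, a3=3.540, a4=1.539, a0=8.319; τ=−ln(0.9090)/8.319=0.011 → t=0.780; u2·a0=0.0687·8.319=0.572 ≤ a1=2.304 → R1 fires; M=13 C=9 P=19
Draw 7: a1=2.496, a2=0.936, a3=3.835, a4=1.539, a0=8.806; τ=−ln(0.3285)/8.806=0.126 → t=0.906; u2·a0=0.9960·8.806=8.771; a1+…+a3=7.267 < 8.771 ≤ a1+…+a4=8.806 → R4 fires; M=14 C=8 P=21
Draw 8: a1=2.688, a2=0.832, a3=4.130, a4=1.368, a0=9.018; τ=−ln(0.7155)/9.018=0.037 → t=0.943; u2·a0=0.2001·9.018=1.805 ≤ a1=2.688 → R1 fires; M=15 C=8 P=23
Draw 9: a1=2.880, a2=0.832, a3=4.425, a4=1.368, a0=9.505; τ=−ln(0.4232)/9.505=0.090 → t=1.034; u2·a0=0.3860·9.505=3.669; a1=2.880 < 3.669 ≤ a1+a2=3.712 → R2 fires; M=16 C=7 P=24
Draw 10: a1=3.072, a2=0.728, a3=4.720, a4=1.197, a0=9.717; τ=−ln(0.8429)/9.717=0.018 → t=1.051; u2·a0=0.7461·9.717=7.250; a1+a2=3.800 < 7.250 ≤ a1+…+a3=8.520 → R3 fires; M=15 C=9 P=25
Draw 11: a1=2.880, a2=0.936, a3=4.425, a4=1.539, a0=9.780; τ=−ln(0.7447)/9.780=0.030 → t=1.081; u2·a0=0.0541·9.780=0.529 ≤ a1=2.880 → R1 fires; M=16 C=9 P=27
Draw 12: a1=3.072, a2=0.936, a3=4.720, a4=1.539, a0=10.267; τ=−ln(0.8211)/10.267=0.019 → t=1.101; u2·a0=0.8088·10.267=8.304; a1+a2=4.008 < 8.304 ≤ a1+…+a3=8.728 → R3 fires; M=15 C=11 P=28
Draw 13: a1=2.880, a2=1.144, a3=4.425, a4=1.881, a0=10.330; τ=−ln(0.3575)/10.330=0.100 → t=1.200 > T=1.17: stop.
P first becomes ≥ 12 when it reaches 13 at the event at t=0.309.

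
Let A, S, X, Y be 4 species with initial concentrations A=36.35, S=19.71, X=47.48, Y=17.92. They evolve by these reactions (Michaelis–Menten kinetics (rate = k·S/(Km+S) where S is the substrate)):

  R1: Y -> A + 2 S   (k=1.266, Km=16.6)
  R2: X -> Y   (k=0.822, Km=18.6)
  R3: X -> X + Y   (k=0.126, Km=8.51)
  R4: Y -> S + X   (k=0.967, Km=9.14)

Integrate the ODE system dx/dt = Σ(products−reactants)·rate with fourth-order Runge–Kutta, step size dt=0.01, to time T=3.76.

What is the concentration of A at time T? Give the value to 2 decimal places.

RK4 with dt=0.01: 376 steps to T=3.76. Trajectory (selected grid times):
t=0.00: A=36.35 S=19.71 X=47.48 Y=17.92
t=0.42: A=36.63 S=20.53 X=47.50 Y=17.67
t=0.84: A=36.90 S=21.34 X=47.52 Y=17.42
t=1.25: A=37.16 S=22.13 X=47.54 Y=17.18
t=1.67: A=37.43 S=22.93 X=47.55 Y=16.94
t=2.09: A=37.70 S=23.73 X=47.57 Y=16.71
t=2.51: A=37.97 S=24.53 X=47.58 Y=16.47
t=2.92: A=38.22 S=25.30 X=47.59 Y=16.24
t=3.34: A=38.49 S=26.08 X=47.60 Y=16.02
t=3.76: A=38.75 S=26.86 X=47.61 Y=15.79
Read off A at T=3.76: 38.75

A at T = 38.75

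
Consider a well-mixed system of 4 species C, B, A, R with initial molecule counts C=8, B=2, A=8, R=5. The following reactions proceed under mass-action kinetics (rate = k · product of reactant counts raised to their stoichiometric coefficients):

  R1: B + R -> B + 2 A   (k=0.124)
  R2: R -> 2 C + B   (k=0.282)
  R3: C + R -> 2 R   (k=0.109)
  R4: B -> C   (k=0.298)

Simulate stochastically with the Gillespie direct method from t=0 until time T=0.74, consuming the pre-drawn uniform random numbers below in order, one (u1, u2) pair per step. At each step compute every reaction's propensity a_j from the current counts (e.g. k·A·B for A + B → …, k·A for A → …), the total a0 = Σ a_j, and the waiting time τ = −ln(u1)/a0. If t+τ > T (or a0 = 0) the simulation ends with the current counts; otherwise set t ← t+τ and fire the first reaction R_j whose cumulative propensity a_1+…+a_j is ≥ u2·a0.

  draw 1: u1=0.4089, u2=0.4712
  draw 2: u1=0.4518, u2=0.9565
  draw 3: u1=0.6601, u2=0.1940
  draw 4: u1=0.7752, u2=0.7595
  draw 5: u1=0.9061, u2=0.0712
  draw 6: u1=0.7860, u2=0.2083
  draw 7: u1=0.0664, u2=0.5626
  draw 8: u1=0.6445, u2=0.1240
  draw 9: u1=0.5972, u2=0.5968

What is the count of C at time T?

C at T = 10

t=0.000: C=8 B=2 A=8 R=5
Draw 1: a1=1.240, a2=1.410, a3=4.360, a4=0.596, a0=7.606; τ=−ln(0.4089)/7.606=0.118 → t=0.118; u2·a0=0.4712·7.606=3.584; a1+a2=2.650 < 3.584 ≤ a1+…+a3=7.010 → R3 fires; C=7 B=2 A=8 R=6
Draw 2: a1=1.488, a2=1.692, a3=4.578, a4=0.596, a0=8.354; τ=−ln(0.4518)/8.354=0.095 → t=0.213; u2·a0=0.9565·8.354=7.991; a1+…+a3=7.758 < 7.991 ≤ a1+…+a4=8.354 → R4 fires; C=8 B=1 A=8 R=6
Draw 3: a1=0.744, a2=1.692, a3=5.232, a4=0.298, a0=7.966; τ=−ln(0.6601)/7.966=0.052 → t=0.265; u2·a0=0.1940·7.966=1.545; a1=0.744 < 1.545 ≤ a1+a2=2.436 → R2 fires; C=10 B=2 A=8 R=5
Draw 4: a1=1.240, a2=1.410, a3=5.450, a4=0.596, a0=8.696; τ=−ln(0.7752)/8.696=0.029 → t=0.294; u2·a0=0.7595·8.696=6.605; a1+a2=2.650 < 6.605 ≤ a1+…+a3=8.100 → R3 fires; C=9 B=2 A=8 R=6
Draw 5: a1=1.488, a2=1.692, a3=5.886, a4=0.596, a0=9.662; τ=−ln(0.9061)/9.662=0.010 → t=0.304; u2·a0=0.0712·9.662=0.688 ≤ a1=1.488 → R1 fires; C=9 B=2 A=10 R=5
Draw 6: a1=1.240, a2=1.410, a3=4.905, a4=0.596, a0=8.151; τ=−ln(0.7860)/8.151=0.030 → t=0.334; u2·a0=0.2083·8.151=1.698; a1=1.240 < 1.698 ≤ a1+a2=2.650 → R2 fires; C=11 B=3 A=10 R=4
Draw 7: a1=1.488, a2=1.128, a3=4.796, a4=0.894, a0=8.306; τ=−ln(0.0664)/8.306=0.327 → t=0.660; u2·a0=0.5626·8.306=4.673; a1+a2=2.616 < 4.673 ≤ a1+…+a3=7.412 → R3 fires; C=10 B=3 A=10 R=5
Draw 8: a1=1.860, a2=1.410, a3=5.450, a4=0.894, a0=9.614; τ=−ln(0.6445)/9.614=0.046 → t=0.706; u2·a0=0.1240·9.614=1.192 ≤ a1=1.860 → R1 fires; C=10 B=3 A=12 R=4
Draw 9: a1=1.488, a2=1.128, a3=4.360, a4=0.894, a0=7.870; τ=−ln(0.5972)/7.870=0.066 → t=0.772 > T=0.74: stop.
Read off C at T=0.74: 10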